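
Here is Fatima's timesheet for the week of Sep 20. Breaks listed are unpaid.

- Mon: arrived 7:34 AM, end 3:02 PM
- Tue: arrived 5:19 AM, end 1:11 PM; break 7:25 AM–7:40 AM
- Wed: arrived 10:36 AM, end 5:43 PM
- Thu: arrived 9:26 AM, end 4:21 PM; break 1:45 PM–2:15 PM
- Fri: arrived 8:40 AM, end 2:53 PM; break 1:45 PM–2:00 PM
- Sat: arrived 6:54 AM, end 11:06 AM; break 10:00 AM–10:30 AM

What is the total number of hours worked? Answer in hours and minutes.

Mon: 7:34 AM–3:02 PM = 7 h 28 min
Tue: 5:19 AM–1:11 PM = 7 h 52 min; less 15 min break → 7 h 37 min
Wed: 10:36 AM–5:43 PM = 7 h 7 min
Thu: 9:26 AM–4:21 PM = 6 h 55 min; less 30 min break → 6 h 25 min
Fri: 8:40 AM–2:53 PM = 6 h 13 min; less 15 min break → 5 h 58 min
Sat: 6:54 AM–11:06 AM = 4 h 12 min; less 30 min break → 3 h 42 min
Total: 7 h 28 min + 7 h 37 min + 7 h 7 min + 6 h 25 min + 5 h 58 min + 3 h 42 min = 38 h 17 min.

38 h 17 min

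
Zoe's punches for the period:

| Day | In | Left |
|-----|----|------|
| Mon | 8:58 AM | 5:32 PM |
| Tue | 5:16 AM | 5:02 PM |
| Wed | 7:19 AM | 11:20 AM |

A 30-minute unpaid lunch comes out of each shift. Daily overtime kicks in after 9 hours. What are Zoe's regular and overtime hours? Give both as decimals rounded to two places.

Regular 20.58 hours, overtime 2.27 hours

Mon: 8:58 AM–5:32 PM = 8 h 34 min; less 30 min break → 8 h 4 min
Tue: 5:16 AM–5:02 PM = 11 h 46 min; less 30 min break → 11 h 16 min
Wed: 7:19 AM–11:20 AM = 4 h 1 min; less 30 min break → 3 h 31 min
Mon reg 8 h 4 min / OT 0 h 0 min; Tue reg 9 h 0 min / OT 2 h 16 min; Wed reg 3 h 31 min / OT 0 h 0 min.
Totals: regular 20 h 35 min, overtime 2 h 16 min.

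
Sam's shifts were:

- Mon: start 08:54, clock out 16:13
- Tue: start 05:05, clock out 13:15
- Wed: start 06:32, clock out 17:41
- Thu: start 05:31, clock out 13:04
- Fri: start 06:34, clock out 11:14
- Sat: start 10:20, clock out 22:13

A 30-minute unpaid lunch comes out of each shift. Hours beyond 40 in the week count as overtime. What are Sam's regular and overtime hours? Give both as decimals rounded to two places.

Regular 40.00 hours, overtime 7.73 hours

Mon: 08:54–16:13 = 7 h 19 min; less 30 min break → 6 h 49 min
Tue: 05:05–13:15 = 8 h 10 min; less 30 min break → 7 h 40 min
Wed: 06:32–17:41 = 11 h 9 min; less 30 min break → 10 h 39 min
Thu: 05:31–13:04 = 7 h 33 min; less 30 min break → 7 h 3 min
Fri: 06:34–11:14 = 4 h 40 min; less 30 min break → 4 h 10 min
Sat: 10:20–22:13 = 11 h 53 min; less 30 min break → 11 h 23 min
Total worked: 47 h 44 min = 47.73 h.
Threshold 40 h → overtime 7 h 44 min, regular 40 h 0 min.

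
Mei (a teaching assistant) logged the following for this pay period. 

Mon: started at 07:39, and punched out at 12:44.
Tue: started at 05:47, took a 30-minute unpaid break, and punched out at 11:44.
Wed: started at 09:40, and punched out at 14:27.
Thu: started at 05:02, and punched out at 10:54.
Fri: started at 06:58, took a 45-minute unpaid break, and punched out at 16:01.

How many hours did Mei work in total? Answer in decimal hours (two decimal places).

29.48 hours

Mon: 07:39–12:44 = 5 h 5 min
Tue: 05:47–11:44 = 5 h 57 min; less 30 min break → 5 h 27 min
Wed: 09:40–14:27 = 4 h 47 min
Thu: 05:02–10:54 = 5 h 52 min
Fri: 06:58–16:01 = 9 h 3 min; less 45 min break → 8 h 18 min
Total: 5 h 5 min + 5 h 27 min + 4 h 47 min + 5 h 52 min + 8 h 18 min = 29 h 29 min.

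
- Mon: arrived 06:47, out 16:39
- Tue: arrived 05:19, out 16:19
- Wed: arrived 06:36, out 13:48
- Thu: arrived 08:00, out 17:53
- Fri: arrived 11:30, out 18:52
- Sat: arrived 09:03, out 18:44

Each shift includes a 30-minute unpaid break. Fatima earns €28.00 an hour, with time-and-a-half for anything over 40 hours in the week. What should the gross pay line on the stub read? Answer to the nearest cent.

Mon: 06:47–16:39 = 9 h 52 min; less 30 min break → 9 h 22 min
Tue: 05:19–16:19 = 11 h 0 min; less 30 min break → 10 h 30 min
Wed: 06:36–13:48 = 7 h 12 min; less 30 min break → 6 h 42 min
Thu: 08:00–17:53 = 9 h 53 min; less 30 min break → 9 h 23 min
Fri: 11:30–18:52 = 7 h 22 min; less 30 min break → 6 h 52 min
Sat: 09:03–18:44 = 9 h 41 min; less 30 min break → 9 h 11 min
Total worked: 52 h 0 min = 3120 min.
Regular 40 h 0 min = 2400 min at €28.00/h; overtime 12 h 0 min = 720 min at €42.00/h.
Pay = (2400 × €28.00 + 720 × €42.00) ÷ 60 = €1624.00.

€1624.00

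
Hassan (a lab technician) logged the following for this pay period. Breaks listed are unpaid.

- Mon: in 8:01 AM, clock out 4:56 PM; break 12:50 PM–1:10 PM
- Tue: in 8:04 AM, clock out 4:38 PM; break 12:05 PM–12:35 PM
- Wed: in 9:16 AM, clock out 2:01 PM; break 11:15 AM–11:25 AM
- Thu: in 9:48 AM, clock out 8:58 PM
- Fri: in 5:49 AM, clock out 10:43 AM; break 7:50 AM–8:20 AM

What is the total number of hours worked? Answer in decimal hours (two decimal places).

Mon: 8:01 AM–4:56 PM = 8 h 55 min; less 20 min break → 8 h 35 min
Tue: 8:04 AM–4:38 PM = 8 h 34 min; less 30 min break → 8 h 4 min
Wed: 9:16 AM–2:01 PM = 4 h 45 min; less 10 min break → 4 h 35 min
Thu: 9:48 AM–8:58 PM = 11 h 10 min
Fri: 5:49 AM–10:43 AM = 4 h 54 min; less 30 min break → 4 h 24 min
Total: 8 h 35 min + 8 h 4 min + 4 h 35 min + 11 h 10 min + 4 h 24 min = 36 h 48 min.

36.80 hours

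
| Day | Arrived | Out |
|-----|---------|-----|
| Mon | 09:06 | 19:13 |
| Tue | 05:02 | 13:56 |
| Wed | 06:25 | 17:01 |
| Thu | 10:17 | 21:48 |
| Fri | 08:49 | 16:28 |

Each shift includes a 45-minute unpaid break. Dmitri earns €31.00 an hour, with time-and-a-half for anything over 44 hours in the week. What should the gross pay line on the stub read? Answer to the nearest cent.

€1412.05

Mon: 09:06–19:13 = 10 h 7 min; less 45 min break → 9 h 22 min
Tue: 05:02–13:56 = 8 h 54 min; less 45 min break → 8 h 9 min
Wed: 06:25–17:01 = 10 h 36 min; less 45 min break → 9 h 51 min
Thu: 10:17–21:48 = 11 h 31 min; less 45 min break → 10 h 46 min
Fri: 08:49–16:28 = 7 h 39 min; less 45 min break → 6 h 54 min
Total worked: 45 h 2 min = 2702 min.
Regular 44 h 0 min = 2640 min at €31.00/h; overtime 1 h 2 min = 62 min at €46.50/h.
Pay = (2640 × €31.00 + 62 × €46.50) ÷ 60 = €1412.05.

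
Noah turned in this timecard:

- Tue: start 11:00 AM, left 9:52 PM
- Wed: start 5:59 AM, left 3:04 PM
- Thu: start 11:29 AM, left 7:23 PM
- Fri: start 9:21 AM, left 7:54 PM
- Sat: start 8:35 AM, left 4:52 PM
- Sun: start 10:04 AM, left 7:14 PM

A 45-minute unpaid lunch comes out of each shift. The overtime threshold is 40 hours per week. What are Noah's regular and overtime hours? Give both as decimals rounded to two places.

Tue: 11:00 AM–9:52 PM = 10 h 52 min; less 45 min break → 10 h 7 min
Wed: 5:59 AM–3:04 PM = 9 h 5 min; less 45 min break → 8 h 20 min
Thu: 11:29 AM–7:23 PM = 7 h 54 min; less 45 min break → 7 h 9 min
Fri: 9:21 AM–7:54 PM = 10 h 33 min; less 45 min break → 9 h 48 min
Sat: 8:35 AM–4:52 PM = 8 h 17 min; less 45 min break → 7 h 32 min
Sun: 10:04 AM–7:14 PM = 9 h 10 min; less 45 min break → 8 h 25 min
Total worked: 51 h 21 min = 51.35 h.
Threshold 40 h → overtime 11 h 21 min, regular 40 h 0 min.

Regular 40.00 hours, overtime 11.35 hours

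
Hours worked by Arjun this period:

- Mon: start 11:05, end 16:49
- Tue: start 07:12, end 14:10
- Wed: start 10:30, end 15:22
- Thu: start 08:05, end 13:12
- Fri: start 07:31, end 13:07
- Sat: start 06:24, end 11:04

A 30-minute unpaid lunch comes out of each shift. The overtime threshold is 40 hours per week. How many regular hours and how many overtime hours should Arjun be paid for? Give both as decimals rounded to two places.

Mon: 11:05–16:49 = 5 h 44 min; less 30 min break → 5 h 14 min
Tue: 07:12–14:10 = 6 h 58 min; less 30 min break → 6 h 28 min
Wed: 10:30–15:22 = 4 h 52 min; less 30 min break → 4 h 22 min
Thu: 08:05–13:12 = 5 h 7 min; less 30 min break → 4 h 37 min
Fri: 07:31–13:07 = 5 h 36 min; less 30 min break → 5 h 6 min
Sat: 06:24–11:04 = 4 h 40 min; less 30 min break → 4 h 10 min
Total worked: 29 h 57 min = 29.95 h.
Threshold 40 h → overtime 0 h 0 min, regular 29 h 57 min.

Regular 29.95 hours, overtime 0.00 hours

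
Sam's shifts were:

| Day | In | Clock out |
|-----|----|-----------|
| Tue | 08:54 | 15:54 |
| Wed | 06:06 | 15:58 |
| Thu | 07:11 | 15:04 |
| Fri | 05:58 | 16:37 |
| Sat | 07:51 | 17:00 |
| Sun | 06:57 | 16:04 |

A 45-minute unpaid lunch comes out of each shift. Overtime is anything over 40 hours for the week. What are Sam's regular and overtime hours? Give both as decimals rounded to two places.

Regular 40.00 hours, overtime 9.17 hours

Tue: 08:54–15:54 = 7 h 0 min; less 45 min break → 6 h 15 min
Wed: 06:06–15:58 = 9 h 52 min; less 45 min break → 9 h 7 min
Thu: 07:11–15:04 = 7 h 53 min; less 45 min break → 7 h 8 min
Fri: 05:58–16:37 = 10 h 39 min; less 45 min break → 9 h 54 min
Sat: 07:51–17:00 = 9 h 9 min; less 45 min break → 8 h 24 min
Sun: 06:57–16:04 = 9 h 7 min; less 45 min break → 8 h 22 min
Total worked: 49 h 10 min = 49.17 h.
Threshold 40 h → overtime 9 h 10 min, regular 40 h 0 min.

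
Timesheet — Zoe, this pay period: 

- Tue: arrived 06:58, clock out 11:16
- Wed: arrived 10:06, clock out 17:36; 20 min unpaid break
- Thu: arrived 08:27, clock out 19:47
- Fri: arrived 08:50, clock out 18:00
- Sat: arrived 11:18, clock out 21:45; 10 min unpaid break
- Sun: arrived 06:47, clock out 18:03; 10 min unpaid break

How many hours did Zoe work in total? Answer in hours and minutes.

Tue: 06:58–11:16 = 4 h 18 min
Wed: 10:06–17:36 = 7 h 30 min; less 20 min break → 7 h 10 min
Thu: 08:27–19:47 = 11 h 20 min
Fri: 08:50–18:00 = 9 h 10 min
Sat: 11:18–21:45 = 10 h 27 min; less 10 min break → 10 h 17 min
Sun: 06:47–18:03 = 11 h 16 min; less 10 min break → 11 h 6 min
Total: 4 h 18 min + 7 h 10 min + 11 h 20 min + 9 h 10 min + 10 h 17 min + 11 h 6 min = 53 h 21 min.

53 h 21 min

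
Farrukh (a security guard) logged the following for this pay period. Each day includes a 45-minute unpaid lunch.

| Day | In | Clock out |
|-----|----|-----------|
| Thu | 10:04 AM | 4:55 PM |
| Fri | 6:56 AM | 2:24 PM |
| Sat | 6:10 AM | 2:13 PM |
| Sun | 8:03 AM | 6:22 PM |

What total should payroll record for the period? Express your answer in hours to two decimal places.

29.68 hours

Thu: 10:04 AM–4:55 PM = 6 h 51 min; less 45 min break → 6 h 6 min
Fri: 6:56 AM–2:24 PM = 7 h 28 min; less 45 min break → 6 h 43 min
Sat: 6:10 AM–2:13 PM = 8 h 3 min; less 45 min break → 7 h 18 min
Sun: 8:03 AM–6:22 PM = 10 h 19 min; less 45 min break → 9 h 34 min
Total: 6 h 6 min + 6 h 43 min + 7 h 18 min + 9 h 34 min = 29 h 41 min.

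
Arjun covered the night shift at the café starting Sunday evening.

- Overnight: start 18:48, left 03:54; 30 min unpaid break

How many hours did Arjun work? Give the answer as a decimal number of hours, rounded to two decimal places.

8.60 hours

Overnight: 18:48 → midnight = 5 h 12 min; midnight → 03:54 = 3 h 54 min; span 9 h 6 min; less 30 min break → 8 h 36 min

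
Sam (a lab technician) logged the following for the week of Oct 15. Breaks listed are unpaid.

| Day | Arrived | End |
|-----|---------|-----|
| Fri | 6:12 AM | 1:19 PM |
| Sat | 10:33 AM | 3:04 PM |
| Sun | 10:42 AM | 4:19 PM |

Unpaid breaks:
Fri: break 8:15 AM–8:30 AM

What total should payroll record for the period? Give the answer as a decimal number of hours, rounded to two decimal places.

Fri: 6:12 AM–1:19 PM = 7 h 7 min; less 15 min break → 6 h 52 min
Sat: 10:33 AM–3:04 PM = 4 h 31 min
Sun: 10:42 AM–4:19 PM = 5 h 37 min
Total: 6 h 52 min + 4 h 31 min + 5 h 37 min = 17 h 0 min.

17.00 hours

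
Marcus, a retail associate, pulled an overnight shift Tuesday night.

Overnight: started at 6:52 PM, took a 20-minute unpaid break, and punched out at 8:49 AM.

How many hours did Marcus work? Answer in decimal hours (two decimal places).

13.62 hours

Overnight: 6:52 PM → midnight = 5 h 8 min; midnight → 8:49 AM = 8 h 49 min; span 13 h 57 min; less 20 min break → 13 h 37 min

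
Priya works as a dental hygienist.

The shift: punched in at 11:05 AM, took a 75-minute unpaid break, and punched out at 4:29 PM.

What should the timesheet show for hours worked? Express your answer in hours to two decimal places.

4.15 hours

The shift: 11:05 AM–4:29 PM = 5 h 24 min; less 75 min break → 4 h 9 min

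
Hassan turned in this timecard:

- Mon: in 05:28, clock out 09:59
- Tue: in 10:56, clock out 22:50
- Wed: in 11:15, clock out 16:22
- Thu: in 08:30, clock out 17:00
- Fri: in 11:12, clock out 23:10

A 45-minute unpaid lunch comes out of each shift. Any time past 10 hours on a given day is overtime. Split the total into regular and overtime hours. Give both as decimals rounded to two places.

Regular 35.88 hours, overtime 2.37 hours

Mon: 05:28–09:59 = 4 h 31 min; less 45 min break → 3 h 46 min
Tue: 10:56–22:50 = 11 h 54 min; less 45 min break → 11 h 9 min
Wed: 11:15–16:22 = 5 h 7 min; less 45 min break → 4 h 22 min
Thu: 08:30–17:00 = 8 h 30 min; less 45 min break → 7 h 45 min
Fri: 11:12–23:10 = 11 h 58 min; less 45 min break → 11 h 13 min
Mon reg 3 h 46 min / OT 0 h 0 min; Tue reg 10 h 0 min / OT 1 h 9 min; Wed reg 4 h 22 min / OT 0 h 0 min; Thu reg 7 h 45 min / OT 0 h 0 min; Fri reg 10 h 0 min / OT 1 h 13 min.
Totals: regular 35 h 53 min, overtime 2 h 22 min.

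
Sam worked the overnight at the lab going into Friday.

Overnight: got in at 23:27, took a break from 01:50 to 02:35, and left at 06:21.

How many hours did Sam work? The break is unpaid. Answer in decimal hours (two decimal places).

6.15 hours

Overnight: 23:27 → midnight = 0 h 33 min; midnight → 06:21 = 6 h 21 min; span 6 h 54 min; less 45 min break → 6 h 9 min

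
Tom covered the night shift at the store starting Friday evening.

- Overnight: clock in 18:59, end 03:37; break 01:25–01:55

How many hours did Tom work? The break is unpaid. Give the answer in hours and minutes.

8 h 8 min

Overnight: 18:59 → midnight = 5 h 1 min; midnight → 03:37 = 3 h 37 min; span 8 h 38 min; less 30 min break → 8 h 8 min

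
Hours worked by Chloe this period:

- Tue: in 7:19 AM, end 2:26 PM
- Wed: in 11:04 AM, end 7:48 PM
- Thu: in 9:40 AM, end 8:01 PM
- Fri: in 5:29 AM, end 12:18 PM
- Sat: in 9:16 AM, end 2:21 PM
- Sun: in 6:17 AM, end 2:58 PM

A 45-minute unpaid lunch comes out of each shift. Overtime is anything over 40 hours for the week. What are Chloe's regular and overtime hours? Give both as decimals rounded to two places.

Regular 40.00 hours, overtime 2.28 hours

Tue: 7:19 AM–2:26 PM = 7 h 7 min; less 45 min break → 6 h 22 min
Wed: 11:04 AM–7:48 PM = 8 h 44 min; less 45 min break → 7 h 59 min
Thu: 9:40 AM–8:01 PM = 10 h 21 min; less 45 min break → 9 h 36 min
Fri: 5:29 AM–12:18 PM = 6 h 49 min; less 45 min break → 6 h 4 min
Sat: 9:16 AM–2:21 PM = 5 h 5 min; less 45 min break → 4 h 20 min
Sun: 6:17 AM–2:58 PM = 8 h 41 min; less 45 min break → 7 h 56 min
Total worked: 42 h 17 min = 42.28 h.
Threshold 40 h → overtime 2 h 17 min, regular 40 h 0 min.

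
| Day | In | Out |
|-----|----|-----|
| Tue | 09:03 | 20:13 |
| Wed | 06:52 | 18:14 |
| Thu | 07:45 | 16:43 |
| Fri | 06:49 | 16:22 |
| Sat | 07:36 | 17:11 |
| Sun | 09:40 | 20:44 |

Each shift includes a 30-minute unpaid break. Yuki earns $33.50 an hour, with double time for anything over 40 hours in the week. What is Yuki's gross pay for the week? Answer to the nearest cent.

Tue: 09:03–20:13 = 11 h 10 min; less 30 min break → 10 h 40 min
Wed: 06:52–18:14 = 11 h 22 min; less 30 min break → 10 h 52 min
Thu: 07:45–16:43 = 8 h 58 min; less 30 min break → 8 h 28 min
Fri: 06:49–16:22 = 9 h 33 min; less 30 min break → 9 h 3 min
Sat: 07:36–17:11 = 9 h 35 min; less 30 min break → 9 h 5 min
Sun: 09:40–20:44 = 11 h 4 min; less 30 min break → 10 h 34 min
Total worked: 58 h 42 min = 3522 min.
Regular 40 h 0 min = 2400 min at $33.50/h; overtime 18 h 42 min = 1122 min at $67.00/h.
Pay = (2400 × $33.50 + 1122 × $67.00) ÷ 60 = $2592.90.

$2592.90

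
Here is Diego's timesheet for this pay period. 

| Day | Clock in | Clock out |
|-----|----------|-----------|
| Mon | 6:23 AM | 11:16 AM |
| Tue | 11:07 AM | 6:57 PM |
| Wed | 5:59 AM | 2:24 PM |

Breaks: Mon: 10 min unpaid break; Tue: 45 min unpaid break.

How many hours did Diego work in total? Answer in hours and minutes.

20 h 13 min

Mon: 6:23 AM–11:16 AM = 4 h 53 min; less 10 min break → 4 h 43 min
Tue: 11:07 AM–6:57 PM = 7 h 50 min; less 45 min break → 7 h 5 min
Wed: 5:59 AM–2:24 PM = 8 h 25 min
Total: 4 h 43 min + 7 h 5 min + 8 h 25 min = 20 h 13 min.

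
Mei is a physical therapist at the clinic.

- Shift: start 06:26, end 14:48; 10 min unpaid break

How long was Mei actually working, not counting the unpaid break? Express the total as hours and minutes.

8 h 12 min

Shift: 06:26–14:48 = 8 h 22 min; less 10 min break → 8 h 12 min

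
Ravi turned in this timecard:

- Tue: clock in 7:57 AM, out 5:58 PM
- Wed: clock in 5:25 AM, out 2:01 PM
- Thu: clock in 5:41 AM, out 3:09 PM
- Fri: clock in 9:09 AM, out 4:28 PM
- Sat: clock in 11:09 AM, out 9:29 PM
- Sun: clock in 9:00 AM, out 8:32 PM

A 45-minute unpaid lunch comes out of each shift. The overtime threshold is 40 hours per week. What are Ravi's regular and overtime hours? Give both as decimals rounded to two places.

Regular 40.00 hours, overtime 12.77 hours

Tue: 7:57 AM–5:58 PM = 10 h 1 min; less 45 min break → 9 h 16 min
Wed: 5:25 AM–2:01 PM = 8 h 36 min; less 45 min break → 7 h 51 min
Thu: 5:41 AM–3:09 PM = 9 h 28 min; less 45 min break → 8 h 43 min
Fri: 9:09 AM–4:28 PM = 7 h 19 min; less 45 min break → 6 h 34 min
Sat: 11:09 AM–9:29 PM = 10 h 20 min; less 45 min break → 9 h 35 min
Sun: 9:00 AM–8:32 PM = 11 h 32 min; less 45 min break → 10 h 47 min
Total worked: 52 h 46 min = 52.77 h.
Threshold 40 h → overtime 12 h 46 min, regular 40 h 0 min.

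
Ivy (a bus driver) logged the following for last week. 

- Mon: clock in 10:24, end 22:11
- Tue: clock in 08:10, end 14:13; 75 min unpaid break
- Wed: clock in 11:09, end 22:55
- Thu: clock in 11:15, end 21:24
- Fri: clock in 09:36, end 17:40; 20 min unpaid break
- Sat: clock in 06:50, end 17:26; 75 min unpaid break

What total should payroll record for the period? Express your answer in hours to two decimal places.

55.58 hours

Mon: 10:24–22:11 = 11 h 47 min
Tue: 08:10–14:13 = 6 h 3 min; less 75 min break → 4 h 48 min
Wed: 11:09–22:55 = 11 h 46 min
Thu: 11:15–21:24 = 10 h 9 min
Fri: 09:36–17:40 = 8 h 4 min; less 20 min break → 7 h 44 min
Sat: 06:50–17:26 = 10 h 36 min; less 75 min break → 9 h 21 min
Total: 11 h 47 min + 4 h 48 min + 11 h 46 min + 10 h 9 min + 7 h 44 min + 9 h 21 min = 55 h 35 min.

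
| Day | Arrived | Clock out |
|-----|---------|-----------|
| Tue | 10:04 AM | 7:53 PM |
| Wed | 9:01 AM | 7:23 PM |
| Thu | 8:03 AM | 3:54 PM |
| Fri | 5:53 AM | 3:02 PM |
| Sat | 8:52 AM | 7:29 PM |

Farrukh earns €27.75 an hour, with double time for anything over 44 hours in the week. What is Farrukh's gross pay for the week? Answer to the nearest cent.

€1431.90

Tue: 10:04 AM–7:53 PM = 9 h 49 min
Wed: 9:01 AM–7:23 PM = 10 h 22 min
Thu: 8:03 AM–3:54 PM = 7 h 51 min
Fri: 5:53 AM–3:02 PM = 9 h 9 min
Sat: 8:52 AM–7:29 PM = 10 h 37 min
Total worked: 47 h 48 min = 2868 min.
Regular 44 h 0 min = 2640 min at €27.75/h; overtime 3 h 48 min = 228 min at €55.50/h.
Pay = (2640 × €27.75 + 228 × €55.50) ÷ 60 = €1431.90.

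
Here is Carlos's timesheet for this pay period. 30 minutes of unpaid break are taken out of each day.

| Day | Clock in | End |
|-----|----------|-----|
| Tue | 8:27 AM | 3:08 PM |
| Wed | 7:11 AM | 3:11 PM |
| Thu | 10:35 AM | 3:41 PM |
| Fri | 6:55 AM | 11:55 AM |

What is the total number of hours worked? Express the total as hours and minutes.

22 h 47 min

Tue: 8:27 AM–3:08 PM = 6 h 41 min; less 30 min break → 6 h 11 min
Wed: 7:11 AM–3:11 PM = 8 h 0 min; less 30 min break → 7 h 30 min
Thu: 10:35 AM–3:41 PM = 5 h 6 min; less 30 min break → 4 h 36 min
Fri: 6:55 AM–11:55 AM = 5 h 0 min; less 30 min break → 4 h 30 min
Total: 6 h 11 min + 7 h 30 min + 4 h 36 min + 4 h 30 min = 22 h 47 min.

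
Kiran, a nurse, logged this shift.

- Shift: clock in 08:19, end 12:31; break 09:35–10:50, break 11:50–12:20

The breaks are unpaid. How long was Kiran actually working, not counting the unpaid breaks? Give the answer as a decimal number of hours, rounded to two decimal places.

Shift: 08:19–12:31 = 4 h 12 min; less 105 min break → 2 h 27 min

2.45 hours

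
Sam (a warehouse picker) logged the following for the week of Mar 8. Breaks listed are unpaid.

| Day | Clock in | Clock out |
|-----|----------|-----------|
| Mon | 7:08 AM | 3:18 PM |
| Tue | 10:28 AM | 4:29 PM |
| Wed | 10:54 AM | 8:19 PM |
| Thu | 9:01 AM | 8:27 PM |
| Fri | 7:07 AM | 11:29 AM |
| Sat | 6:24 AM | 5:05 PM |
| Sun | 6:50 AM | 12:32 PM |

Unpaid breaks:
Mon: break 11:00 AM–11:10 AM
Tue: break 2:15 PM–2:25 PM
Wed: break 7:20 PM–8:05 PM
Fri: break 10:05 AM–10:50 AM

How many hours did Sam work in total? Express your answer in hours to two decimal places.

53.95 hours

Mon: 7:08 AM–3:18 PM = 8 h 10 min; less 10 min break → 8 h 0 min
Tue: 10:28 AM–4:29 PM = 6 h 1 min; less 10 min break → 5 h 51 min
Wed: 10:54 AM–8:19 PM = 9 h 25 min; less 45 min break → 8 h 40 min
Thu: 9:01 AM–8:27 PM = 11 h 26 min
Fri: 7:07 AM–11:29 AM = 4 h 22 min; less 45 min break → 3 h 37 min
Sat: 6:24 AM–5:05 PM = 10 h 41 min
Sun: 6:50 AM–12:32 PM = 5 h 42 min
Total: 8 h 0 min + 5 h 51 min + 8 h 40 min + 11 h 26 min + 3 h 37 min + 10 h 41 min + 5 h 42 min = 53 h 57 min.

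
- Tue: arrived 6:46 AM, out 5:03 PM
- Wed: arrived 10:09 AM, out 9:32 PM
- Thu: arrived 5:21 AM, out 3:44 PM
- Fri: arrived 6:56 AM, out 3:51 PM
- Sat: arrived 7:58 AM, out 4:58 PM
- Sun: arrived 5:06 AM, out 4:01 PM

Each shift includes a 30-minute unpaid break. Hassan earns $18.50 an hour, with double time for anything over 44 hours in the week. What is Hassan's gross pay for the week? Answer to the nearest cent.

$1327.68

Tue: 6:46 AM–5:03 PM = 10 h 17 min; less 30 min break → 9 h 47 min
Wed: 10:09 AM–9:32 PM = 11 h 23 min; less 30 min break → 10 h 53 min
Thu: 5:21 AM–3:44 PM = 10 h 23 min; less 30 min break → 9 h 53 min
Fri: 6:56 AM–3:51 PM = 8 h 55 min; less 30 min break → 8 h 25 min
Sat: 7:58 AM–4:58 PM = 9 h 0 min; less 30 min break → 8 h 30 min
Sun: 5:06 AM–4:01 PM = 10 h 55 min; less 30 min break → 10 h 25 min
Total worked: 57 h 53 min = 3473 min.
Regular 44 h 0 min = 2640 min at $18.50/h; overtime 13 h 53 min = 833 min at $37.00/h.
Pay = (2640 × $18.50 + 833 × $37.00) ÷ 60 = $1327.68.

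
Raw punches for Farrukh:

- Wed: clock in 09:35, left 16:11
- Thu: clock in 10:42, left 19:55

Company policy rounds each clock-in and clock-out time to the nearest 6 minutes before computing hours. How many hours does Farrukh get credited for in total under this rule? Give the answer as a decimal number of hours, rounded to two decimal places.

Wed: in 09:35→09:36, out 16:11→16:12; 6 h 36 min
Thu: in 10:42→10:42, out 19:55→19:54; 9 h 12 min
Total credited: 15 h 48 min.

15.80 hours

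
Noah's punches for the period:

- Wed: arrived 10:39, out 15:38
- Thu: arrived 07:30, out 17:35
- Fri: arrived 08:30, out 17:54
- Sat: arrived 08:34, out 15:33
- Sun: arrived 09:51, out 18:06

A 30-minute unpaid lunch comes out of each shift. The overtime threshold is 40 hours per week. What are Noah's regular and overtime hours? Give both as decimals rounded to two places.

Wed: 10:39–15:38 = 4 h 59 min; less 30 min break → 4 h 29 min
Thu: 07:30–17:35 = 10 h 5 min; less 30 min break → 9 h 35 min
Fri: 08:30–17:54 = 9 h 24 min; less 30 min break → 8 h 54 min
Sat: 08:34–15:33 = 6 h 59 min; less 30 min break → 6 h 29 min
Sun: 09:51–18:06 = 8 h 15 min; less 30 min break → 7 h 45 min
Total worked: 37 h 12 min = 37.20 h.
Threshold 40 h → overtime 0 h 0 min, regular 37 h 12 min.

Regular 37.20 hours, overtime 0.00 hours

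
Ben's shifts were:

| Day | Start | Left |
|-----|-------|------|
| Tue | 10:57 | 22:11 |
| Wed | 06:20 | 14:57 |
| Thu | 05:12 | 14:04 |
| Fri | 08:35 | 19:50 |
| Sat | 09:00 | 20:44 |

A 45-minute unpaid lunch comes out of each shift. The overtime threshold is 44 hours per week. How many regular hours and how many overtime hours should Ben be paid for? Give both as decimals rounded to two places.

Tue: 10:57–22:11 = 11 h 14 min; less 45 min break → 10 h 29 min
Wed: 06:20–14:57 = 8 h 37 min; less 45 min break → 7 h 52 min
Thu: 05:12–14:04 = 8 h 52 min; less 45 min break → 8 h 7 min
Fri: 08:35–19:50 = 11 h 15 min; less 45 min break → 10 h 30 min
Sat: 09:00–20:44 = 11 h 44 min; less 45 min break → 10 h 59 min
Total worked: 47 h 57 min = 47.95 h.
Threshold 44 h → overtime 3 h 57 min, regular 44 h 0 min.

Regular 44.00 hours, overtime 3.95 hours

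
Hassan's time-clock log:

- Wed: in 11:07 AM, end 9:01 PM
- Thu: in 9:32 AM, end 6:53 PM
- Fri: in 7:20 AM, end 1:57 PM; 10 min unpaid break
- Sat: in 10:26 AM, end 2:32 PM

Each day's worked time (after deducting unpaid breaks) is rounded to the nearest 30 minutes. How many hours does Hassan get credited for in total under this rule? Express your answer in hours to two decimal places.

Wed: 11:07 AM–9:01 PM = 9 h 54 min → rounds to 10 h 0 min
Thu: 9:32 AM–6:53 PM = 9 h 21 min → rounds to 9 h 30 min
Fri: 7:20 AM–1:57 PM = 6 h 37 min − 10 min = 6 h 27 min → rounds to 6 h 30 min
Sat: 10:26 AM–2:32 PM = 4 h 6 min → rounds to 4 h 0 min
Total credited: 30 h 0 min.

30.00 hours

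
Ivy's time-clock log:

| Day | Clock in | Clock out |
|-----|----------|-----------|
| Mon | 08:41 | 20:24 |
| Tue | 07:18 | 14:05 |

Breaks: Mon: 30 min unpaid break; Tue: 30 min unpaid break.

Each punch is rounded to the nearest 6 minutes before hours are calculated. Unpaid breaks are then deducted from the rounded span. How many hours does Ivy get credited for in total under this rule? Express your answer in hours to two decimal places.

17.50 hours

Mon: in 08:41→08:42, out 20:24→20:24; 11 h 42 min − 30 min = 11 h 12 min
Tue: in 07:18→07:18, out 14:05→14:06; 6 h 48 min − 30 min = 6 h 18 min
Total credited: 17 h 30 min.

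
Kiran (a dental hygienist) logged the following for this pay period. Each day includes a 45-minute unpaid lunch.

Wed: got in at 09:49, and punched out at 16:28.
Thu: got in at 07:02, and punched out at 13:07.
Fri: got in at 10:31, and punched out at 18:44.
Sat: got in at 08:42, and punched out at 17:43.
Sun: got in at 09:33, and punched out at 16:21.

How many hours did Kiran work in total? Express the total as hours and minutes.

Wed: 09:49–16:28 = 6 h 39 min; less 45 min break → 5 h 54 min
Thu: 07:02–13:07 = 6 h 5 min; less 45 min break → 5 h 20 min
Fri: 10:31–18:44 = 8 h 13 min; less 45 min break → 7 h 28 min
Sat: 08:42–17:43 = 9 h 1 min; less 45 min break → 8 h 16 min
Sun: 09:33–16:21 = 6 h 48 min; less 45 min break → 6 h 3 min
Total: 5 h 54 min + 5 h 20 min + 7 h 28 min + 8 h 16 min + 6 h 3 min = 33 h 1 min.

33 h 1 min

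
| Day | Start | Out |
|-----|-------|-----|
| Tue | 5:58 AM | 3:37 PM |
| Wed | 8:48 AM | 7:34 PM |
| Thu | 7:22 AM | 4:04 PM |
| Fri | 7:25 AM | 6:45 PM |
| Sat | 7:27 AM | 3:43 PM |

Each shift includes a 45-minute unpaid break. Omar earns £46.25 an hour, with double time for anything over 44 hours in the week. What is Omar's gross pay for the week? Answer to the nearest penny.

Tue: 5:58 AM–3:37 PM = 9 h 39 min; less 45 min break → 8 h 54 min
Wed: 8:48 AM–7:34 PM = 10 h 46 min; less 45 min break → 10 h 1 min
Thu: 7:22 AM–4:04 PM = 8 h 42 min; less 45 min break → 7 h 57 min
Fri: 7:25 AM–6:45 PM = 11 h 20 min; less 45 min break → 10 h 35 min
Sat: 7:27 AM–3:43 PM = 8 h 16 min; less 45 min break → 7 h 31 min
Total worked: 44 h 58 min = 2698 min.
Regular 44 h 0 min = 2640 min at £46.25/h; overtime 0 h 58 min = 58 min at £92.50/h.
Pay = (2640 × £46.25 + 58 × £92.50) ÷ 60 = £2124.42.

£2124.42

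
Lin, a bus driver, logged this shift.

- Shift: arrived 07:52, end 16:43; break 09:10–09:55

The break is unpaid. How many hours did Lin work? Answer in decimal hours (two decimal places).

Shift: 07:52–16:43 = 8 h 51 min; less 45 min break → 8 h 6 min

8.10 hours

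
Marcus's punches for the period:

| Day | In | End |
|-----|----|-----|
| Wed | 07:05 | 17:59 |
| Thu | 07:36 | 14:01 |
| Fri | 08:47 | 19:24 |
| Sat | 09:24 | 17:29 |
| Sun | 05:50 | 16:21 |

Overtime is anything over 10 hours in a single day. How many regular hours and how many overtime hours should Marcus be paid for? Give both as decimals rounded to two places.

Wed: 07:05–17:59 = 10 h 54 min
Thu: 07:36–14:01 = 6 h 25 min
Fri: 08:47–19:24 = 10 h 37 min
Sat: 09:24–17:29 = 8 h 5 min
Sun: 05:50–16:21 = 10 h 31 min
Wed reg 10 h 0 min / OT 0 h 54 min; Thu reg 6 h 25 min / OT 0 h 0 min; Fri reg 10 h 0 min / OT 0 h 37 min; Sat reg 8 h 5 min / OT 0 h 0 min; Sun reg 10 h 0 min / OT 0 h 31 min.
Totals: regular 44 h 30 min, overtime 2 h 2 min.

Regular 44.50 hours, overtime 2.03 hours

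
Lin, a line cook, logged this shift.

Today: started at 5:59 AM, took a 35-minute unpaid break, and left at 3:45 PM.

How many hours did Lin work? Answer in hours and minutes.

Today: 5:59 AM–3:45 PM = 9 h 46 min; less 35 min break → 9 h 11 min

9 h 11 min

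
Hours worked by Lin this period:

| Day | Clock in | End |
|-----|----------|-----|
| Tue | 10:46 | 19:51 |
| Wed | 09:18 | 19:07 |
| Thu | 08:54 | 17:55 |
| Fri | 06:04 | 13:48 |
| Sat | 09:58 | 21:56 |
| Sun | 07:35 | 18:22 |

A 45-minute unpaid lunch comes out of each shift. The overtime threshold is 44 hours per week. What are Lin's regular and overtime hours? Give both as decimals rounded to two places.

Regular 44.00 hours, overtime 9.90 hours

Tue: 10:46–19:51 = 9 h 5 min; less 45 min break → 8 h 20 min
Wed: 09:18–19:07 = 9 h 49 min; less 45 min break → 9 h 4 min
Thu: 08:54–17:55 = 9 h 1 min; less 45 min break → 8 h 16 min
Fri: 06:04–13:48 = 7 h 44 min; less 45 min break → 6 h 59 min
Sat: 09:58–21:56 = 11 h 58 min; less 45 min break → 11 h 13 min
Sun: 07:35–18:22 = 10 h 47 min; less 45 min break → 10 h 2 min
Total worked: 53 h 54 min = 53.90 h.
Threshold 44 h → overtime 9 h 54 min, regular 44 h 0 min.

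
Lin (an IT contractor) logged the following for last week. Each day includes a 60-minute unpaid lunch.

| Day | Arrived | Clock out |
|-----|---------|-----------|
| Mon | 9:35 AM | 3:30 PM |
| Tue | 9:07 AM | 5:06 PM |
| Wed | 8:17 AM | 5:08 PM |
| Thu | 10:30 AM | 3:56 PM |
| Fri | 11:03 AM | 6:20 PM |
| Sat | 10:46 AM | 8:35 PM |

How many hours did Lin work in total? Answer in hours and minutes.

Mon: 9:35 AM–3:30 PM = 5 h 55 min; less 60 min break → 4 h 55 min
Tue: 9:07 AM–5:06 PM = 7 h 59 min; less 60 min break → 6 h 59 min
Wed: 8:17 AM–5:08 PM = 8 h 51 min; less 60 min break → 7 h 51 min
Thu: 10:30 AM–3:56 PM = 5 h 26 min; less 60 min break → 4 h 26 min
Fri: 11:03 AM–6:20 PM = 7 h 17 min; less 60 min break → 6 h 17 min
Sat: 10:46 AM–8:35 PM = 9 h 49 min; less 60 min break → 8 h 49 min
Total: 4 h 55 min + 6 h 59 min + 7 h 51 min + 4 h 26 min + 6 h 17 min + 8 h 49 min = 39 h 17 min.

39 h 17 min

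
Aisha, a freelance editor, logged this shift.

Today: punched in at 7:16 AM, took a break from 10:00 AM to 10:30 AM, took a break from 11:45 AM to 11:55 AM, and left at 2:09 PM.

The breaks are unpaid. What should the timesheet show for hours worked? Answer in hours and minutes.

Today: 7:16 AM–2:09 PM = 6 h 53 min; less 40 min break → 6 h 13 min

6 h 13 min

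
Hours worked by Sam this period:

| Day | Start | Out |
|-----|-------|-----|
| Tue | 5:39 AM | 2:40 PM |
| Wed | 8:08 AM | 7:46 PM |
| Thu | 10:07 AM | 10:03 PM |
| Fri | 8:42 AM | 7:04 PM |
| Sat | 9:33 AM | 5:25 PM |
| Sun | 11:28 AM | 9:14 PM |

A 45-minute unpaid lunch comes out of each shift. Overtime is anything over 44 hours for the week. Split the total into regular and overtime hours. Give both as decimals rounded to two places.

Tue: 5:39 AM–2:40 PM = 9 h 1 min; less 45 min break → 8 h 16 min
Wed: 8:08 AM–7:46 PM = 11 h 38 min; less 45 min break → 10 h 53 min
Thu: 10:07 AM–10:03 PM = 11 h 56 min; less 45 min break → 11 h 11 min
Fri: 8:42 AM–7:04 PM = 10 h 22 min; less 45 min break → 9 h 37 min
Sat: 9:33 AM–5:25 PM = 7 h 52 min; less 45 min break → 7 h 7 min
Sun: 11:28 AM–9:14 PM = 9 h 46 min; less 45 min break → 9 h 1 min
Total worked: 56 h 5 min = 56.08 h.
Threshold 44 h → overtime 12 h 5 min, regular 44 h 0 min.

Regular 44.00 hours, overtime 12.08 hours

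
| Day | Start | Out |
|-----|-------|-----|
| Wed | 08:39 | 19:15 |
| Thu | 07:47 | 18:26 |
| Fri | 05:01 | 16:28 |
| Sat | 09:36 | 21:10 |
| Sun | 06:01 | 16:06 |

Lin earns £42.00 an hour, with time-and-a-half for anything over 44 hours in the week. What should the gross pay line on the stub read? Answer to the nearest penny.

Wed: 08:39–19:15 = 10 h 36 min
Thu: 07:47–18:26 = 10 h 39 min
Fri: 05:01–16:28 = 11 h 27 min
Sat: 09:36–21:10 = 11 h 34 min
Sun: 06:01–16:06 = 10 h 5 min
Total worked: 54 h 21 min = 3261 min.
Regular 44 h 0 min = 2640 min at £42.00/h; overtime 10 h 21 min = 621 min at £63.00/h.
Pay = (2640 × £42.00 + 621 × £63.00) ÷ 60 = £2500.05.

£2500.05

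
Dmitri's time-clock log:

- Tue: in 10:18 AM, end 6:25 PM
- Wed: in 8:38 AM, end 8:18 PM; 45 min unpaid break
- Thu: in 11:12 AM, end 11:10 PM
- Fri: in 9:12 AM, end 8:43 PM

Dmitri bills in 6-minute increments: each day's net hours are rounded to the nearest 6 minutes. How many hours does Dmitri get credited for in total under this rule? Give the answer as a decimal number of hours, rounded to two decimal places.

42.50 hours

Tue: 10:18 AM–6:25 PM = 8 h 7 min → rounds to 8 h 6 min
Wed: 8:38 AM–8:18 PM = 11 h 40 min − 45 min = 10 h 55 min → rounds to 10 h 54 min
Thu: 11:12 AM–11:10 PM = 11 h 58 min → rounds to 12 h 0 min
Fri: 9:12 AM–8:43 PM = 11 h 31 min → rounds to 11 h 30 min
Total credited: 42 h 30 min.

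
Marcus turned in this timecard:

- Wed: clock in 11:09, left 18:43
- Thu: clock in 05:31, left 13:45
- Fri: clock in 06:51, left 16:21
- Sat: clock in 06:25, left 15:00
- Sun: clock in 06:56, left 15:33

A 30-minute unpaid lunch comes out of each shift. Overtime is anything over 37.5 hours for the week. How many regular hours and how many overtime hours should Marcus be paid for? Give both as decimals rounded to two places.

Regular 37.50 hours, overtime 2.50 hours

Wed: 11:09–18:43 = 7 h 34 min; less 30 min break → 7 h 4 min
Thu: 05:31–13:45 = 8 h 14 min; less 30 min break → 7 h 44 min
Fri: 06:51–16:21 = 9 h 30 min; less 30 min break → 9 h 0 min
Sat: 06:25–15:00 = 8 h 35 min; less 30 min break → 8 h 5 min
Sun: 06:56–15:33 = 8 h 37 min; less 30 min break → 8 h 7 min
Total worked: 40 h 0 min = 40.00 h.
Threshold 37.5 h → overtime 2 h 30 min, regular 37 h 30 min.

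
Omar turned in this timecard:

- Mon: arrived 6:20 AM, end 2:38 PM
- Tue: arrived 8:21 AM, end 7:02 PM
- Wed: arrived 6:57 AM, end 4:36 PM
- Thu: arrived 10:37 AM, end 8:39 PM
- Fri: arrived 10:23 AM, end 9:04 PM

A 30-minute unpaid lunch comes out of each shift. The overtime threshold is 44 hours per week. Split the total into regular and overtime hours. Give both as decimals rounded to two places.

Regular 44.00 hours, overtime 2.85 hours

Mon: 6:20 AM–2:38 PM = 8 h 18 min; less 30 min break → 7 h 48 min
Tue: 8:21 AM–7:02 PM = 10 h 41 min; less 30 min break → 10 h 11 min
Wed: 6:57 AM–4:36 PM = 9 h 39 min; less 30 min break → 9 h 9 min
Thu: 10:37 AM–8:39 PM = 10 h 2 min; less 30 min break → 9 h 32 min
Fri: 10:23 AM–9:04 PM = 10 h 41 min; less 30 min break → 10 h 11 min
Total worked: 46 h 51 min = 46.85 h.
Threshold 44 h → overtime 2 h 51 min, regular 44 h 0 min.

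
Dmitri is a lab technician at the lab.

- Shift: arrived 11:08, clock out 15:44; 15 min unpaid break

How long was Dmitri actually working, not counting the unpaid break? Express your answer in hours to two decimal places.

4.35 hours

Shift: 11:08–15:44 = 4 h 36 min; less 15 min break → 4 h 21 min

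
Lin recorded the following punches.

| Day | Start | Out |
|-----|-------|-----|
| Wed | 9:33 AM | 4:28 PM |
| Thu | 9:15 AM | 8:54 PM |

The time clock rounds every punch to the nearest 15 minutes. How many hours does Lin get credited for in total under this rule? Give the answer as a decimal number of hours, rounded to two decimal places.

Wed: in 9:33 AM→9:30 AM, out 4:28 PM→4:30 PM; 7 h 0 min
Thu: in 9:15 AM→9:15 AM, out 8:54 PM→9:00 PM; 11 h 45 min
Total credited: 18 h 45 min.

18.75 hours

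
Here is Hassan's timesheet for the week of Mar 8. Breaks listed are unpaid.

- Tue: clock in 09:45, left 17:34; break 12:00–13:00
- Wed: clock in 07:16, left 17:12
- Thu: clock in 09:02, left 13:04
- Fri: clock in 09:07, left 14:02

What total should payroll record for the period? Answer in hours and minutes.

25 h 42 min

Tue: 09:45–17:34 = 7 h 49 min; less 60 min break → 6 h 49 min
Wed: 07:16–17:12 = 9 h 56 min
Thu: 09:02–13:04 = 4 h 2 min
Fri: 09:07–14:02 = 4 h 55 min
Total: 6 h 49 min + 9 h 56 min + 4 h 2 min + 4 h 55 min = 25 h 42 min.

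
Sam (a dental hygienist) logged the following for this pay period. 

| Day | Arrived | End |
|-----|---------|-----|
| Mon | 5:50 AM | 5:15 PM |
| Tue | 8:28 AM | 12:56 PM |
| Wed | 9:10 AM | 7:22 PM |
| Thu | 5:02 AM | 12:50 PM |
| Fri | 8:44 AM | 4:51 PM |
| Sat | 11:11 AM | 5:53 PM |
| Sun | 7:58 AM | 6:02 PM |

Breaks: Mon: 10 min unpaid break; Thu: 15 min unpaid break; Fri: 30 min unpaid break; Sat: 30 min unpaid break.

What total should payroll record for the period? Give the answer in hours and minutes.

Mon: 5:50 AM–5:15 PM = 11 h 25 min; less 10 min break → 11 h 15 min
Tue: 8:28 AM–12:56 PM = 4 h 28 min
Wed: 9:10 AM–7:22 PM = 10 h 12 min
Thu: 5:02 AM–12:50 PM = 7 h 48 min; less 15 min break → 7 h 33 min
Fri: 8:44 AM–4:51 PM = 8 h 7 min; less 30 min break → 7 h 37 min
Sat: 11:11 AM–5:53 PM = 6 h 42 min; less 30 min break → 6 h 12 min
Sun: 7:58 AM–6:02 PM = 10 h 4 min
Total: 11 h 15 min + 4 h 28 min + 10 h 12 min + 7 h 33 min + 7 h 37 min + 6 h 12 min + 10 h 4 min = 57 h 21 min.

57 h 21 min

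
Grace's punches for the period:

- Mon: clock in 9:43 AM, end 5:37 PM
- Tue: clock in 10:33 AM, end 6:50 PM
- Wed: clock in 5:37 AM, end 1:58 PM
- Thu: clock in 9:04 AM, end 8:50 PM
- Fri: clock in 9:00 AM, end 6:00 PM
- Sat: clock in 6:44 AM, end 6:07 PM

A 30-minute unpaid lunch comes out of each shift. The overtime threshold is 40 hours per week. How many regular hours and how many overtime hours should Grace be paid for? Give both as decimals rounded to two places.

Mon: 9:43 AM–5:37 PM = 7 h 54 min; less 30 min break → 7 h 24 min
Tue: 10:33 AM–6:50 PM = 8 h 17 min; less 30 min break → 7 h 47 min
Wed: 5:37 AM–1:58 PM = 8 h 21 min; less 30 min break → 7 h 51 min
Thu: 9:04 AM–8:50 PM = 11 h 46 min; less 30 min break → 11 h 16 min
Fri: 9:00 AM–6:00 PM = 9 h 0 min; less 30 min break → 8 h 30 min
Sat: 6:44 AM–6:07 PM = 11 h 23 min; less 30 min break → 10 h 53 min
Total worked: 53 h 41 min = 53.68 h.
Threshold 40 h → overtime 13 h 41 min, regular 40 h 0 min.

Regular 40.00 hours, overtime 13.68 hours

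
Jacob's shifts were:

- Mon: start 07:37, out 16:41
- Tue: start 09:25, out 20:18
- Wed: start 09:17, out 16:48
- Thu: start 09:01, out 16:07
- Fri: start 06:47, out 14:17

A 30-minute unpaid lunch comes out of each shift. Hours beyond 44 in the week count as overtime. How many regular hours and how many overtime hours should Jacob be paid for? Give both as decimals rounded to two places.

Mon: 07:37–16:41 = 9 h 4 min; less 30 min break → 8 h 34 min
Tue: 09:25–20:18 = 10 h 53 min; less 30 min break → 10 h 23 min
Wed: 09:17–16:48 = 7 h 31 min; less 30 min break → 7 h 1 min
Thu: 09:01–16:07 = 7 h 6 min; less 30 min break → 6 h 36 min
Fri: 06:47–14:17 = 7 h 30 min; less 30 min break → 7 h 0 min
Total worked: 39 h 34 min = 39.57 h.
Threshold 44 h → overtime 0 h 0 min, regular 39 h 34 min.

Regular 39.57 hours, overtime 0.00 hours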